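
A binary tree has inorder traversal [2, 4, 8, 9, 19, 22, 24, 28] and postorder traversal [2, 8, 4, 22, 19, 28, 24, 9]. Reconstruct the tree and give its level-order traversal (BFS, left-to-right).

Inorder:   [2, 4, 8, 9, 19, 22, 24, 28]
Postorder: [2, 8, 4, 22, 19, 28, 24, 9]
Algorithm: postorder visits root last, so walk postorder right-to-left;
each value is the root of the current inorder slice — split it at that
value, recurse on the right subtree first, then the left.
Recursive splits:
  root=9; inorder splits into left=[2, 4, 8], right=[19, 22, 24, 28]
  root=24; inorder splits into left=[19, 22], right=[28]
  root=28; inorder splits into left=[], right=[]
  root=19; inorder splits into left=[], right=[22]
  root=22; inorder splits into left=[], right=[]
  root=4; inorder splits into left=[2], right=[8]
  root=8; inorder splits into left=[], right=[]
  root=2; inorder splits into left=[], right=[]
Reconstructed level-order: [9, 4, 24, 2, 8, 19, 28, 22]


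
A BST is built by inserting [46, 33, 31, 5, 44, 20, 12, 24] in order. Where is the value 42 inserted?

Starting tree (level order): [46, 33, None, 31, 44, 5, None, None, None, None, 20, 12, 24]
Insertion path: 46 -> 33 -> 44
Result: insert 42 as left child of 44
Final tree (level order): [46, 33, None, 31, 44, 5, None, 42, None, None, 20, None, None, 12, 24]


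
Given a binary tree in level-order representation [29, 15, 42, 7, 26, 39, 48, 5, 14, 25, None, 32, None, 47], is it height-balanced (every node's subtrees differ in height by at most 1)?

Tree (level-order array): [29, 15, 42, 7, 26, 39, 48, 5, 14, 25, None, 32, None, 47]
Definition: a tree is height-balanced if, at every node, |h(left) - h(right)| <= 1 (empty subtree has height -1).
Bottom-up per-node check:
  node 5: h_left=-1, h_right=-1, diff=0 [OK], height=0
  node 14: h_left=-1, h_right=-1, diff=0 [OK], height=0
  node 7: h_left=0, h_right=0, diff=0 [OK], height=1
  node 25: h_left=-1, h_right=-1, diff=0 [OK], height=0
  node 26: h_left=0, h_right=-1, diff=1 [OK], height=1
  node 15: h_left=1, h_right=1, diff=0 [OK], height=2
  node 32: h_left=-1, h_right=-1, diff=0 [OK], height=0
  node 39: h_left=0, h_right=-1, diff=1 [OK], height=1
  node 47: h_left=-1, h_right=-1, diff=0 [OK], height=0
  node 48: h_left=0, h_right=-1, diff=1 [OK], height=1
  node 42: h_left=1, h_right=1, diff=0 [OK], height=2
  node 29: h_left=2, h_right=2, diff=0 [OK], height=3
All nodes satisfy the balance condition.
Result: Balanced


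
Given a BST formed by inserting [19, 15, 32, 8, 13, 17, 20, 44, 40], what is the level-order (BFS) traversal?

Tree insertion order: [19, 15, 32, 8, 13, 17, 20, 44, 40]
Tree (level-order array): [19, 15, 32, 8, 17, 20, 44, None, 13, None, None, None, None, 40]
BFS from the root, enqueuing left then right child of each popped node:
  queue [19] -> pop 19, enqueue [15, 32], visited so far: [19]
  queue [15, 32] -> pop 15, enqueue [8, 17], visited so far: [19, 15]
  queue [32, 8, 17] -> pop 32, enqueue [20, 44], visited so far: [19, 15, 32]
  queue [8, 17, 20, 44] -> pop 8, enqueue [13], visited so far: [19, 15, 32, 8]
  queue [17, 20, 44, 13] -> pop 17, enqueue [none], visited so far: [19, 15, 32, 8, 17]
  queue [20, 44, 13] -> pop 20, enqueue [none], visited so far: [19, 15, 32, 8, 17, 20]
  queue [44, 13] -> pop 44, enqueue [40], visited so far: [19, 15, 32, 8, 17, 20, 44]
  queue [13, 40] -> pop 13, enqueue [none], visited so far: [19, 15, 32, 8, 17, 20, 44, 13]
  queue [40] -> pop 40, enqueue [none], visited so far: [19, 15, 32, 8, 17, 20, 44, 13, 40]
Result: [19, 15, 32, 8, 17, 20, 44, 13, 40]


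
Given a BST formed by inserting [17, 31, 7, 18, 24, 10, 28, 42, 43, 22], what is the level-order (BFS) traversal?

Tree insertion order: [17, 31, 7, 18, 24, 10, 28, 42, 43, 22]
Tree (level-order array): [17, 7, 31, None, 10, 18, 42, None, None, None, 24, None, 43, 22, 28]
BFS from the root, enqueuing left then right child of each popped node:
  queue [17] -> pop 17, enqueue [7, 31], visited so far: [17]
  queue [7, 31] -> pop 7, enqueue [10], visited so far: [17, 7]
  queue [31, 10] -> pop 31, enqueue [18, 42], visited so far: [17, 7, 31]
  queue [10, 18, 42] -> pop 10, enqueue [none], visited so far: [17, 7, 31, 10]
  queue [18, 42] -> pop 18, enqueue [24], visited so far: [17, 7, 31, 10, 18]
  queue [42, 24] -> pop 42, enqueue [43], visited so far: [17, 7, 31, 10, 18, 42]
  queue [24, 43] -> pop 24, enqueue [22, 28], visited so far: [17, 7, 31, 10, 18, 42, 24]
  queue [43, 22, 28] -> pop 43, enqueue [none], visited so far: [17, 7, 31, 10, 18, 42, 24, 43]
  queue [22, 28] -> pop 22, enqueue [none], visited so far: [17, 7, 31, 10, 18, 42, 24, 43, 22]
  queue [28] -> pop 28, enqueue [none], visited so far: [17, 7, 31, 10, 18, 42, 24, 43, 22, 28]
Result: [17, 7, 31, 10, 18, 42, 24, 43, 22, 28]


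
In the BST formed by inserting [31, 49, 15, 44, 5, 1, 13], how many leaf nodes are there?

Tree built from: [31, 49, 15, 44, 5, 1, 13]
Tree (level-order array): [31, 15, 49, 5, None, 44, None, 1, 13]
Rule: A leaf has 0 children.
Per-node child counts:
  node 31: 2 child(ren)
  node 15: 1 child(ren)
  node 5: 2 child(ren)
  node 1: 0 child(ren)
  node 13: 0 child(ren)
  node 49: 1 child(ren)
  node 44: 0 child(ren)
Matching nodes: [1, 13, 44]
Count of leaf nodes: 3


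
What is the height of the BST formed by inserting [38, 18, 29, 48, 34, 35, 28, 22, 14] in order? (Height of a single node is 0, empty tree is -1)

Insertion order: [38, 18, 29, 48, 34, 35, 28, 22, 14]
Tree (level-order array): [38, 18, 48, 14, 29, None, None, None, None, 28, 34, 22, None, None, 35]
Compute height bottom-up (empty subtree = -1):
  height(14) = 1 + max(-1, -1) = 0
  height(22) = 1 + max(-1, -1) = 0
  height(28) = 1 + max(0, -1) = 1
  height(35) = 1 + max(-1, -1) = 0
  height(34) = 1 + max(-1, 0) = 1
  height(29) = 1 + max(1, 1) = 2
  height(18) = 1 + max(0, 2) = 3
  height(48) = 1 + max(-1, -1) = 0
  height(38) = 1 + max(3, 0) = 4
Height = 4


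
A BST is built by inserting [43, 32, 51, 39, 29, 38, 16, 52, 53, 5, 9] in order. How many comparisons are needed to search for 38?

Search path for 38: 43 -> 32 -> 39 -> 38
Found: True
Comparisons: 4


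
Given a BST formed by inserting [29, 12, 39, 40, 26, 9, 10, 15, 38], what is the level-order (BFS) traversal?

Tree insertion order: [29, 12, 39, 40, 26, 9, 10, 15, 38]
Tree (level-order array): [29, 12, 39, 9, 26, 38, 40, None, 10, 15]
BFS from the root, enqueuing left then right child of each popped node:
  queue [29] -> pop 29, enqueue [12, 39], visited so far: [29]
  queue [12, 39] -> pop 12, enqueue [9, 26], visited so far: [29, 12]
  queue [39, 9, 26] -> pop 39, enqueue [38, 40], visited so far: [29, 12, 39]
  queue [9, 26, 38, 40] -> pop 9, enqueue [10], visited so far: [29, 12, 39, 9]
  queue [26, 38, 40, 10] -> pop 26, enqueue [15], visited so far: [29, 12, 39, 9, 26]
  queue [38, 40, 10, 15] -> pop 38, enqueue [none], visited so far: [29, 12, 39, 9, 26, 38]
  queue [40, 10, 15] -> pop 40, enqueue [none], visited so far: [29, 12, 39, 9, 26, 38, 40]
  queue [10, 15] -> pop 10, enqueue [none], visited so far: [29, 12, 39, 9, 26, 38, 40, 10]
  queue [15] -> pop 15, enqueue [none], visited so far: [29, 12, 39, 9, 26, 38, 40, 10, 15]
Result: [29, 12, 39, 9, 26, 38, 40, 10, 15]


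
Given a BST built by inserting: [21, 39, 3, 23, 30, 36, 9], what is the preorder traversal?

Tree insertion order: [21, 39, 3, 23, 30, 36, 9]
Tree (level-order array): [21, 3, 39, None, 9, 23, None, None, None, None, 30, None, 36]
Preorder traversal: [21, 3, 9, 39, 23, 30, 36]


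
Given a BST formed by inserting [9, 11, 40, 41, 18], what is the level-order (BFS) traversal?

Tree insertion order: [9, 11, 40, 41, 18]
Tree (level-order array): [9, None, 11, None, 40, 18, 41]
BFS from the root, enqueuing left then right child of each popped node:
  queue [9] -> pop 9, enqueue [11], visited so far: [9]
  queue [11] -> pop 11, enqueue [40], visited so far: [9, 11]
  queue [40] -> pop 40, enqueue [18, 41], visited so far: [9, 11, 40]
  queue [18, 41] -> pop 18, enqueue [none], visited so far: [9, 11, 40, 18]
  queue [41] -> pop 41, enqueue [none], visited so far: [9, 11, 40, 18, 41]
Result: [9, 11, 40, 18, 41]


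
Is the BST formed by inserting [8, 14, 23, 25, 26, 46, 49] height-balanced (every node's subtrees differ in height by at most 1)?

Tree (level-order array): [8, None, 14, None, 23, None, 25, None, 26, None, 46, None, 49]
Definition: a tree is height-balanced if, at every node, |h(left) - h(right)| <= 1 (empty subtree has height -1).
Bottom-up per-node check:
  node 49: h_left=-1, h_right=-1, diff=0 [OK], height=0
  node 46: h_left=-1, h_right=0, diff=1 [OK], height=1
  node 26: h_left=-1, h_right=1, diff=2 [FAIL (|-1-1|=2 > 1)], height=2
  node 25: h_left=-1, h_right=2, diff=3 [FAIL (|-1-2|=3 > 1)], height=3
  node 23: h_left=-1, h_right=3, diff=4 [FAIL (|-1-3|=4 > 1)], height=4
  node 14: h_left=-1, h_right=4, diff=5 [FAIL (|-1-4|=5 > 1)], height=5
  node 8: h_left=-1, h_right=5, diff=6 [FAIL (|-1-5|=6 > 1)], height=6
Node 26 violates the condition: |-1 - 1| = 2 > 1.
Result: Not balanced


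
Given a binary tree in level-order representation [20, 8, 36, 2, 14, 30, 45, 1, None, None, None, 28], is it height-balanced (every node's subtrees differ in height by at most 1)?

Tree (level-order array): [20, 8, 36, 2, 14, 30, 45, 1, None, None, None, 28]
Definition: a tree is height-balanced if, at every node, |h(left) - h(right)| <= 1 (empty subtree has height -1).
Bottom-up per-node check:
  node 1: h_left=-1, h_right=-1, diff=0 [OK], height=0
  node 2: h_left=0, h_right=-1, diff=1 [OK], height=1
  node 14: h_left=-1, h_right=-1, diff=0 [OK], height=0
  node 8: h_left=1, h_right=0, diff=1 [OK], height=2
  node 28: h_left=-1, h_right=-1, diff=0 [OK], height=0
  node 30: h_left=0, h_right=-1, diff=1 [OK], height=1
  node 45: h_left=-1, h_right=-1, diff=0 [OK], height=0
  node 36: h_left=1, h_right=0, diff=1 [OK], height=2
  node 20: h_left=2, h_right=2, diff=0 [OK], height=3
All nodes satisfy the balance condition.
Result: Balanced


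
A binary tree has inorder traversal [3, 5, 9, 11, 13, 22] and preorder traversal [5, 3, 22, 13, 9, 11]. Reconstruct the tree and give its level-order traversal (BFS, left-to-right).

Inorder:  [3, 5, 9, 11, 13, 22]
Preorder: [5, 3, 22, 13, 9, 11]
Algorithm: preorder visits root first, so consume preorder in order;
for each root, split the current inorder slice at that value into
left-subtree inorder and right-subtree inorder, then recurse.
Recursive splits:
  root=5; inorder splits into left=[3], right=[9, 11, 13, 22]
  root=3; inorder splits into left=[], right=[]
  root=22; inorder splits into left=[9, 11, 13], right=[]
  root=13; inorder splits into left=[9, 11], right=[]
  root=9; inorder splits into left=[], right=[11]
  root=11; inorder splits into left=[], right=[]
Reconstructed level-order: [5, 3, 22, 13, 9, 11]


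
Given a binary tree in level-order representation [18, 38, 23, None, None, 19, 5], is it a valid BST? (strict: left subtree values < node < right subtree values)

Level-order array: [18, 38, 23, None, None, 19, 5]
Validate using subtree bounds (lo, hi): at each node, require lo < value < hi,
then recurse left with hi=value and right with lo=value.
Preorder trace (stopping at first violation):
  at node 18 with bounds (-inf, +inf): OK
  at node 38 with bounds (-inf, 18): VIOLATION
Node 38 violates its bound: not (-inf < 38 < 18).
Result: Not a valid BST


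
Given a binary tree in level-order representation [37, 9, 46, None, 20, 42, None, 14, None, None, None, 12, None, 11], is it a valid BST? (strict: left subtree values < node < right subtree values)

Level-order array: [37, 9, 46, None, 20, 42, None, 14, None, None, None, 12, None, 11]
Validate using subtree bounds (lo, hi): at each node, require lo < value < hi,
then recurse left with hi=value and right with lo=value.
Preorder trace (stopping at first violation):
  at node 37 with bounds (-inf, +inf): OK
  at node 9 with bounds (-inf, 37): OK
  at node 20 with bounds (9, 37): OK
  at node 14 with bounds (9, 20): OK
  at node 12 with bounds (9, 14): OK
  at node 11 with bounds (9, 12): OK
  at node 46 with bounds (37, +inf): OK
  at node 42 with bounds (37, 46): OK
No violation found at any node.
Result: Valid BST


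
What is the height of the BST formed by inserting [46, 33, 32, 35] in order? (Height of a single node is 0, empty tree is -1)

Insertion order: [46, 33, 32, 35]
Tree (level-order array): [46, 33, None, 32, 35]
Compute height bottom-up (empty subtree = -1):
  height(32) = 1 + max(-1, -1) = 0
  height(35) = 1 + max(-1, -1) = 0
  height(33) = 1 + max(0, 0) = 1
  height(46) = 1 + max(1, -1) = 2
Height = 2


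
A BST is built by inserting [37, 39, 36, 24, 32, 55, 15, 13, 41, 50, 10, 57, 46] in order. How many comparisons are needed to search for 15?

Search path for 15: 37 -> 36 -> 24 -> 15
Found: True
Comparisons: 4


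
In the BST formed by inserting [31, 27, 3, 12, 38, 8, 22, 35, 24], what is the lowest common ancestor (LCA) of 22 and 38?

Tree insertion order: [31, 27, 3, 12, 38, 8, 22, 35, 24]
Tree (level-order array): [31, 27, 38, 3, None, 35, None, None, 12, None, None, 8, 22, None, None, None, 24]
In a BST, the LCA of p=22, q=38 is the first node v on the
root-to-leaf path with p <= v <= q (go left if both < v, right if both > v).
Walk from root:
  at 31: 22 <= 31 <= 38, this is the LCA
LCA = 31


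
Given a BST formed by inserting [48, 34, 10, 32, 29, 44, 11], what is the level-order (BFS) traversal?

Tree insertion order: [48, 34, 10, 32, 29, 44, 11]
Tree (level-order array): [48, 34, None, 10, 44, None, 32, None, None, 29, None, 11]
BFS from the root, enqueuing left then right child of each popped node:
  queue [48] -> pop 48, enqueue [34], visited so far: [48]
  queue [34] -> pop 34, enqueue [10, 44], visited so far: [48, 34]
  queue [10, 44] -> pop 10, enqueue [32], visited so far: [48, 34, 10]
  queue [44, 32] -> pop 44, enqueue [none], visited so far: [48, 34, 10, 44]
  queue [32] -> pop 32, enqueue [29], visited so far: [48, 34, 10, 44, 32]
  queue [29] -> pop 29, enqueue [11], visited so far: [48, 34, 10, 44, 32, 29]
  queue [11] -> pop 11, enqueue [none], visited so far: [48, 34, 10, 44, 32, 29, 11]
Result: [48, 34, 10, 44, 32, 29, 11]


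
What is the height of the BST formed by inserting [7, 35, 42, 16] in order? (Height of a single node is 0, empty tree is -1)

Insertion order: [7, 35, 42, 16]
Tree (level-order array): [7, None, 35, 16, 42]
Compute height bottom-up (empty subtree = -1):
  height(16) = 1 + max(-1, -1) = 0
  height(42) = 1 + max(-1, -1) = 0
  height(35) = 1 + max(0, 0) = 1
  height(7) = 1 + max(-1, 1) = 2
Height = 2


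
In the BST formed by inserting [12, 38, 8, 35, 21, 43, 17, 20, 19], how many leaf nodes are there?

Tree built from: [12, 38, 8, 35, 21, 43, 17, 20, 19]
Tree (level-order array): [12, 8, 38, None, None, 35, 43, 21, None, None, None, 17, None, None, 20, 19]
Rule: A leaf has 0 children.
Per-node child counts:
  node 12: 2 child(ren)
  node 8: 0 child(ren)
  node 38: 2 child(ren)
  node 35: 1 child(ren)
  node 21: 1 child(ren)
  node 17: 1 child(ren)
  node 20: 1 child(ren)
  node 19: 0 child(ren)
  node 43: 0 child(ren)
Matching nodes: [8, 19, 43]
Count of leaf nodes: 3


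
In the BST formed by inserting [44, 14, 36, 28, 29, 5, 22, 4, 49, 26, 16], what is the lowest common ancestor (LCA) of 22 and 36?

Tree insertion order: [44, 14, 36, 28, 29, 5, 22, 4, 49, 26, 16]
Tree (level-order array): [44, 14, 49, 5, 36, None, None, 4, None, 28, None, None, None, 22, 29, 16, 26]
In a BST, the LCA of p=22, q=36 is the first node v on the
root-to-leaf path with p <= v <= q (go left if both < v, right if both > v).
Walk from root:
  at 44: both 22 and 36 < 44, go left
  at 14: both 22 and 36 > 14, go right
  at 36: 22 <= 36 <= 36, this is the LCA
LCA = 36


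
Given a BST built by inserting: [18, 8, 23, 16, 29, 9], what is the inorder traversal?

Tree insertion order: [18, 8, 23, 16, 29, 9]
Tree (level-order array): [18, 8, 23, None, 16, None, 29, 9]
Inorder traversal: [8, 9, 16, 18, 23, 29]


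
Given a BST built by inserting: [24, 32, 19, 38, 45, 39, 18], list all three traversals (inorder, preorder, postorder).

Tree insertion order: [24, 32, 19, 38, 45, 39, 18]
Tree (level-order array): [24, 19, 32, 18, None, None, 38, None, None, None, 45, 39]
Inorder (L, root, R): [18, 19, 24, 32, 38, 39, 45]
Preorder (root, L, R): [24, 19, 18, 32, 38, 45, 39]
Postorder (L, R, root): [18, 19, 39, 45, 38, 32, 24]


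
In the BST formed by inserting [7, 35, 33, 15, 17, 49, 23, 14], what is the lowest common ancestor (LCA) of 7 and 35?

Tree insertion order: [7, 35, 33, 15, 17, 49, 23, 14]
Tree (level-order array): [7, None, 35, 33, 49, 15, None, None, None, 14, 17, None, None, None, 23]
In a BST, the LCA of p=7, q=35 is the first node v on the
root-to-leaf path with p <= v <= q (go left if both < v, right if both > v).
Walk from root:
  at 7: 7 <= 7 <= 35, this is the LCA
LCA = 7


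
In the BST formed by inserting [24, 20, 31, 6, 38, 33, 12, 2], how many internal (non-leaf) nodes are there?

Tree built from: [24, 20, 31, 6, 38, 33, 12, 2]
Tree (level-order array): [24, 20, 31, 6, None, None, 38, 2, 12, 33]
Rule: An internal node has at least one child.
Per-node child counts:
  node 24: 2 child(ren)
  node 20: 1 child(ren)
  node 6: 2 child(ren)
  node 2: 0 child(ren)
  node 12: 0 child(ren)
  node 31: 1 child(ren)
  node 38: 1 child(ren)
  node 33: 0 child(ren)
Matching nodes: [24, 20, 6, 31, 38]
Count of internal (non-leaf) nodes: 5


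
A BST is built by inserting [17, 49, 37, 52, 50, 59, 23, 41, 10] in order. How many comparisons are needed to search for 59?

Search path for 59: 17 -> 49 -> 52 -> 59
Found: True
Comparisons: 4


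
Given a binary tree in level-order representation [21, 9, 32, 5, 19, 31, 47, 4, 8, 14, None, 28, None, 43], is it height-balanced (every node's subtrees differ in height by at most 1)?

Tree (level-order array): [21, 9, 32, 5, 19, 31, 47, 4, 8, 14, None, 28, None, 43]
Definition: a tree is height-balanced if, at every node, |h(left) - h(right)| <= 1 (empty subtree has height -1).
Bottom-up per-node check:
  node 4: h_left=-1, h_right=-1, diff=0 [OK], height=0
  node 8: h_left=-1, h_right=-1, diff=0 [OK], height=0
  node 5: h_left=0, h_right=0, diff=0 [OK], height=1
  node 14: h_left=-1, h_right=-1, diff=0 [OK], height=0
  node 19: h_left=0, h_right=-1, diff=1 [OK], height=1
  node 9: h_left=1, h_right=1, diff=0 [OK], height=2
  node 28: h_left=-1, h_right=-1, diff=0 [OK], height=0
  node 31: h_left=0, h_right=-1, diff=1 [OK], height=1
  node 43: h_left=-1, h_right=-1, diff=0 [OK], height=0
  node 47: h_left=0, h_right=-1, diff=1 [OK], height=1
  node 32: h_left=1, h_right=1, diff=0 [OK], height=2
  node 21: h_left=2, h_right=2, diff=0 [OK], height=3
All nodes satisfy the balance condition.
Result: Balanced


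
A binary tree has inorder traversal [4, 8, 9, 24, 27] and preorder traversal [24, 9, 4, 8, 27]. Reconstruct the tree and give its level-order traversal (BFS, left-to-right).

Inorder:  [4, 8, 9, 24, 27]
Preorder: [24, 9, 4, 8, 27]
Algorithm: preorder visits root first, so consume preorder in order;
for each root, split the current inorder slice at that value into
left-subtree inorder and right-subtree inorder, then recurse.
Recursive splits:
  root=24; inorder splits into left=[4, 8, 9], right=[27]
  root=9; inorder splits into left=[4, 8], right=[]
  root=4; inorder splits into left=[], right=[8]
  root=8; inorder splits into left=[], right=[]
  root=27; inorder splits into left=[], right=[]
Reconstructed level-order: [24, 9, 27, 4, 8]


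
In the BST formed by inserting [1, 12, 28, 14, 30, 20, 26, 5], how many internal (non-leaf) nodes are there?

Tree built from: [1, 12, 28, 14, 30, 20, 26, 5]
Tree (level-order array): [1, None, 12, 5, 28, None, None, 14, 30, None, 20, None, None, None, 26]
Rule: An internal node has at least one child.
Per-node child counts:
  node 1: 1 child(ren)
  node 12: 2 child(ren)
  node 5: 0 child(ren)
  node 28: 2 child(ren)
  node 14: 1 child(ren)
  node 20: 1 child(ren)
  node 26: 0 child(ren)
  node 30: 0 child(ren)
Matching nodes: [1, 12, 28, 14, 20]
Count of internal (non-leaf) nodes: 5


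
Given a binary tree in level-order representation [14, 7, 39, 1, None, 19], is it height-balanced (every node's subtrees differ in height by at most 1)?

Tree (level-order array): [14, 7, 39, 1, None, 19]
Definition: a tree is height-balanced if, at every node, |h(left) - h(right)| <= 1 (empty subtree has height -1).
Bottom-up per-node check:
  node 1: h_left=-1, h_right=-1, diff=0 [OK], height=0
  node 7: h_left=0, h_right=-1, diff=1 [OK], height=1
  node 19: h_left=-1, h_right=-1, diff=0 [OK], height=0
  node 39: h_left=0, h_right=-1, diff=1 [OK], height=1
  node 14: h_left=1, h_right=1, diff=0 [OK], height=2
All nodes satisfy the balance condition.
Result: Balanced


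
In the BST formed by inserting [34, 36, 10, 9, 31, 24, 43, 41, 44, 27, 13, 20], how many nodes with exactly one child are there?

Tree built from: [34, 36, 10, 9, 31, 24, 43, 41, 44, 27, 13, 20]
Tree (level-order array): [34, 10, 36, 9, 31, None, 43, None, None, 24, None, 41, 44, 13, 27, None, None, None, None, None, 20]
Rule: These are nodes with exactly 1 non-null child.
Per-node child counts:
  node 34: 2 child(ren)
  node 10: 2 child(ren)
  node 9: 0 child(ren)
  node 31: 1 child(ren)
  node 24: 2 child(ren)
  node 13: 1 child(ren)
  node 20: 0 child(ren)
  node 27: 0 child(ren)
  node 36: 1 child(ren)
  node 43: 2 child(ren)
  node 41: 0 child(ren)
  node 44: 0 child(ren)
Matching nodes: [31, 13, 36]
Count of nodes with exactly one child: 3


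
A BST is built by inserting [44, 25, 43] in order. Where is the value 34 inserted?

Starting tree (level order): [44, 25, None, None, 43]
Insertion path: 44 -> 25 -> 43
Result: insert 34 as left child of 43
Final tree (level order): [44, 25, None, None, 43, 34]


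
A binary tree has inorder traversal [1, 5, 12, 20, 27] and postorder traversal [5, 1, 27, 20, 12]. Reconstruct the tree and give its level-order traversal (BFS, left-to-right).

Inorder:   [1, 5, 12, 20, 27]
Postorder: [5, 1, 27, 20, 12]
Algorithm: postorder visits root last, so walk postorder right-to-left;
each value is the root of the current inorder slice — split it at that
value, recurse on the right subtree first, then the left.
Recursive splits:
  root=12; inorder splits into left=[1, 5], right=[20, 27]
  root=20; inorder splits into left=[], right=[27]
  root=27; inorder splits into left=[], right=[]
  root=1; inorder splits into left=[], right=[5]
  root=5; inorder splits into left=[], right=[]
Reconstructed level-order: [12, 1, 20, 5, 27]


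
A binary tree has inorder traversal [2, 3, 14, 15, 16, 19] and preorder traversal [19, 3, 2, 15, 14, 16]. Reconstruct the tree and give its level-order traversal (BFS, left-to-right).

Inorder:  [2, 3, 14, 15, 16, 19]
Preorder: [19, 3, 2, 15, 14, 16]
Algorithm: preorder visits root first, so consume preorder in order;
for each root, split the current inorder slice at that value into
left-subtree inorder and right-subtree inorder, then recurse.
Recursive splits:
  root=19; inorder splits into left=[2, 3, 14, 15, 16], right=[]
  root=3; inorder splits into left=[2], right=[14, 15, 16]
  root=2; inorder splits into left=[], right=[]
  root=15; inorder splits into left=[14], right=[16]
  root=14; inorder splits into left=[], right=[]
  root=16; inorder splits into left=[], right=[]
Reconstructed level-order: [19, 3, 2, 15, 14, 16]


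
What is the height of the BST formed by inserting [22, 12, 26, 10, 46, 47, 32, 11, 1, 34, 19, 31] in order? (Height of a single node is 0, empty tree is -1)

Insertion order: [22, 12, 26, 10, 46, 47, 32, 11, 1, 34, 19, 31]
Tree (level-order array): [22, 12, 26, 10, 19, None, 46, 1, 11, None, None, 32, 47, None, None, None, None, 31, 34]
Compute height bottom-up (empty subtree = -1):
  height(1) = 1 + max(-1, -1) = 0
  height(11) = 1 + max(-1, -1) = 0
  height(10) = 1 + max(0, 0) = 1
  height(19) = 1 + max(-1, -1) = 0
  height(12) = 1 + max(1, 0) = 2
  height(31) = 1 + max(-1, -1) = 0
  height(34) = 1 + max(-1, -1) = 0
  height(32) = 1 + max(0, 0) = 1
  height(47) = 1 + max(-1, -1) = 0
  height(46) = 1 + max(1, 0) = 2
  height(26) = 1 + max(-1, 2) = 3
  height(22) = 1 + max(2, 3) = 4
Height = 4


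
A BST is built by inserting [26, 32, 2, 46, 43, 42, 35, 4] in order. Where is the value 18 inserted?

Starting tree (level order): [26, 2, 32, None, 4, None, 46, None, None, 43, None, 42, None, 35]
Insertion path: 26 -> 2 -> 4
Result: insert 18 as right child of 4
Final tree (level order): [26, 2, 32, None, 4, None, 46, None, 18, 43, None, None, None, 42, None, 35]


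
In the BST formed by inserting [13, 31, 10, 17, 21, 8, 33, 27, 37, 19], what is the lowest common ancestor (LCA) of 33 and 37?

Tree insertion order: [13, 31, 10, 17, 21, 8, 33, 27, 37, 19]
Tree (level-order array): [13, 10, 31, 8, None, 17, 33, None, None, None, 21, None, 37, 19, 27]
In a BST, the LCA of p=33, q=37 is the first node v on the
root-to-leaf path with p <= v <= q (go left if both < v, right if both > v).
Walk from root:
  at 13: both 33 and 37 > 13, go right
  at 31: both 33 and 37 > 31, go right
  at 33: 33 <= 33 <= 37, this is the LCA
LCA = 33


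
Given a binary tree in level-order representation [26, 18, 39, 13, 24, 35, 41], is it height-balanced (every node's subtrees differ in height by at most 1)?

Tree (level-order array): [26, 18, 39, 13, 24, 35, 41]
Definition: a tree is height-balanced if, at every node, |h(left) - h(right)| <= 1 (empty subtree has height -1).
Bottom-up per-node check:
  node 13: h_left=-1, h_right=-1, diff=0 [OK], height=0
  node 24: h_left=-1, h_right=-1, diff=0 [OK], height=0
  node 18: h_left=0, h_right=0, diff=0 [OK], height=1
  node 35: h_left=-1, h_right=-1, diff=0 [OK], height=0
  node 41: h_left=-1, h_right=-1, diff=0 [OK], height=0
  node 39: h_left=0, h_right=0, diff=0 [OK], height=1
  node 26: h_left=1, h_right=1, diff=0 [OK], height=2
All nodes satisfy the balance condition.
Result: Balanced


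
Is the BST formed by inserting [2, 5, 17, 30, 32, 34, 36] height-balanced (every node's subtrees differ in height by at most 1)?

Tree (level-order array): [2, None, 5, None, 17, None, 30, None, 32, None, 34, None, 36]
Definition: a tree is height-balanced if, at every node, |h(left) - h(right)| <= 1 (empty subtree has height -1).
Bottom-up per-node check:
  node 36: h_left=-1, h_right=-1, diff=0 [OK], height=0
  node 34: h_left=-1, h_right=0, diff=1 [OK], height=1
  node 32: h_left=-1, h_right=1, diff=2 [FAIL (|-1-1|=2 > 1)], height=2
  node 30: h_left=-1, h_right=2, diff=3 [FAIL (|-1-2|=3 > 1)], height=3
  node 17: h_left=-1, h_right=3, diff=4 [FAIL (|-1-3|=4 > 1)], height=4
  node 5: h_left=-1, h_right=4, diff=5 [FAIL (|-1-4|=5 > 1)], height=5
  node 2: h_left=-1, h_right=5, diff=6 [FAIL (|-1-5|=6 > 1)], height=6
Node 32 violates the condition: |-1 - 1| = 2 > 1.
Result: Not balanced


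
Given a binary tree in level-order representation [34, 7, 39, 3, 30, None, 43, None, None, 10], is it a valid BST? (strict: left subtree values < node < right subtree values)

Level-order array: [34, 7, 39, 3, 30, None, 43, None, None, 10]
Validate using subtree bounds (lo, hi): at each node, require lo < value < hi,
then recurse left with hi=value and right with lo=value.
Preorder trace (stopping at first violation):
  at node 34 with bounds (-inf, +inf): OK
  at node 7 with bounds (-inf, 34): OK
  at node 3 with bounds (-inf, 7): OK
  at node 30 with bounds (7, 34): OK
  at node 10 with bounds (7, 30): OK
  at node 39 with bounds (34, +inf): OK
  at node 43 with bounds (39, +inf): OK
No violation found at any node.
Result: Valid BST


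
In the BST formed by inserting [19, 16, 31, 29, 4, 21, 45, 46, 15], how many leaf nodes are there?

Tree built from: [19, 16, 31, 29, 4, 21, 45, 46, 15]
Tree (level-order array): [19, 16, 31, 4, None, 29, 45, None, 15, 21, None, None, 46]
Rule: A leaf has 0 children.
Per-node child counts:
  node 19: 2 child(ren)
  node 16: 1 child(ren)
  node 4: 1 child(ren)
  node 15: 0 child(ren)
  node 31: 2 child(ren)
  node 29: 1 child(ren)
  node 21: 0 child(ren)
  node 45: 1 child(ren)
  node 46: 0 child(ren)
Matching nodes: [15, 21, 46]
Count of leaf nodes: 3


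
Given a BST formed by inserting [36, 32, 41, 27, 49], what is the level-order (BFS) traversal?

Tree insertion order: [36, 32, 41, 27, 49]
Tree (level-order array): [36, 32, 41, 27, None, None, 49]
BFS from the root, enqueuing left then right child of each popped node:
  queue [36] -> pop 36, enqueue [32, 41], visited so far: [36]
  queue [32, 41] -> pop 32, enqueue [27], visited so far: [36, 32]
  queue [41, 27] -> pop 41, enqueue [49], visited so far: [36, 32, 41]
  queue [27, 49] -> pop 27, enqueue [none], visited so far: [36, 32, 41, 27]
  queue [49] -> pop 49, enqueue [none], visited so far: [36, 32, 41, 27, 49]
Result: [36, 32, 41, 27, 49]


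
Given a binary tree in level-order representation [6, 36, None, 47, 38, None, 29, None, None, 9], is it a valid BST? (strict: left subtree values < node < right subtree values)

Level-order array: [6, 36, None, 47, 38, None, 29, None, None, 9]
Validate using subtree bounds (lo, hi): at each node, require lo < value < hi,
then recurse left with hi=value and right with lo=value.
Preorder trace (stopping at first violation):
  at node 6 with bounds (-inf, +inf): OK
  at node 36 with bounds (-inf, 6): VIOLATION
Node 36 violates its bound: not (-inf < 36 < 6).
Result: Not a valid BST


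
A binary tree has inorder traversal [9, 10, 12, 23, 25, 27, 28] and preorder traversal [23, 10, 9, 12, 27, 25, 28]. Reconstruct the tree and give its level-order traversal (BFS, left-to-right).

Inorder:  [9, 10, 12, 23, 25, 27, 28]
Preorder: [23, 10, 9, 12, 27, 25, 28]
Algorithm: preorder visits root first, so consume preorder in order;
for each root, split the current inorder slice at that value into
left-subtree inorder and right-subtree inorder, then recurse.
Recursive splits:
  root=23; inorder splits into left=[9, 10, 12], right=[25, 27, 28]
  root=10; inorder splits into left=[9], right=[12]
  root=9; inorder splits into left=[], right=[]
  root=12; inorder splits into left=[], right=[]
  root=27; inorder splits into left=[25], right=[28]
  root=25; inorder splits into left=[], right=[]
  root=28; inorder splits into left=[], right=[]
Reconstructed level-order: [23, 10, 27, 9, 12, 25, 28]


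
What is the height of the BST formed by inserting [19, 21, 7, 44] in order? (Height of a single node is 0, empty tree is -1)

Insertion order: [19, 21, 7, 44]
Tree (level-order array): [19, 7, 21, None, None, None, 44]
Compute height bottom-up (empty subtree = -1):
  height(7) = 1 + max(-1, -1) = 0
  height(44) = 1 + max(-1, -1) = 0
  height(21) = 1 + max(-1, 0) = 1
  height(19) = 1 + max(0, 1) = 2
Height = 2


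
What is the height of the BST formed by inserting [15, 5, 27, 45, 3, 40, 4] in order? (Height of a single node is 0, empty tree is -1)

Insertion order: [15, 5, 27, 45, 3, 40, 4]
Tree (level-order array): [15, 5, 27, 3, None, None, 45, None, 4, 40]
Compute height bottom-up (empty subtree = -1):
  height(4) = 1 + max(-1, -1) = 0
  height(3) = 1 + max(-1, 0) = 1
  height(5) = 1 + max(1, -1) = 2
  height(40) = 1 + max(-1, -1) = 0
  height(45) = 1 + max(0, -1) = 1
  height(27) = 1 + max(-1, 1) = 2
  height(15) = 1 + max(2, 2) = 3
Height = 3


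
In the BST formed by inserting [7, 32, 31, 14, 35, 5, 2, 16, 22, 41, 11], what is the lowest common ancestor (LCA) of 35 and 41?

Tree insertion order: [7, 32, 31, 14, 35, 5, 2, 16, 22, 41, 11]
Tree (level-order array): [7, 5, 32, 2, None, 31, 35, None, None, 14, None, None, 41, 11, 16, None, None, None, None, None, 22]
In a BST, the LCA of p=35, q=41 is the first node v on the
root-to-leaf path with p <= v <= q (go left if both < v, right if both > v).
Walk from root:
  at 7: both 35 and 41 > 7, go right
  at 32: both 35 and 41 > 32, go right
  at 35: 35 <= 35 <= 41, this is the LCA
LCA = 35


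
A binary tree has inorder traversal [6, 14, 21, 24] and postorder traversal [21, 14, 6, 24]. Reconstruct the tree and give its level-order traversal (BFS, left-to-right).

Inorder:   [6, 14, 21, 24]
Postorder: [21, 14, 6, 24]
Algorithm: postorder visits root last, so walk postorder right-to-left;
each value is the root of the current inorder slice — split it at that
value, recurse on the right subtree first, then the left.
Recursive splits:
  root=24; inorder splits into left=[6, 14, 21], right=[]
  root=6; inorder splits into left=[], right=[14, 21]
  root=14; inorder splits into left=[], right=[21]
  root=21; inorder splits into left=[], right=[]
Reconstructed level-order: [24, 6, 14, 21]


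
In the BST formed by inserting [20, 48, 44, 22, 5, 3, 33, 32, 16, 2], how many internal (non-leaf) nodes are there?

Tree built from: [20, 48, 44, 22, 5, 3, 33, 32, 16, 2]
Tree (level-order array): [20, 5, 48, 3, 16, 44, None, 2, None, None, None, 22, None, None, None, None, 33, 32]
Rule: An internal node has at least one child.
Per-node child counts:
  node 20: 2 child(ren)
  node 5: 2 child(ren)
  node 3: 1 child(ren)
  node 2: 0 child(ren)
  node 16: 0 child(ren)
  node 48: 1 child(ren)
  node 44: 1 child(ren)
  node 22: 1 child(ren)
  node 33: 1 child(ren)
  node 32: 0 child(ren)
Matching nodes: [20, 5, 3, 48, 44, 22, 33]
Count of internal (non-leaf) nodes: 7


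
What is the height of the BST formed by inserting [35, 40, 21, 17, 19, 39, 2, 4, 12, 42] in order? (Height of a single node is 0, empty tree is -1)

Insertion order: [35, 40, 21, 17, 19, 39, 2, 4, 12, 42]
Tree (level-order array): [35, 21, 40, 17, None, 39, 42, 2, 19, None, None, None, None, None, 4, None, None, None, 12]
Compute height bottom-up (empty subtree = -1):
  height(12) = 1 + max(-1, -1) = 0
  height(4) = 1 + max(-1, 0) = 1
  height(2) = 1 + max(-1, 1) = 2
  height(19) = 1 + max(-1, -1) = 0
  height(17) = 1 + max(2, 0) = 3
  height(21) = 1 + max(3, -1) = 4
  height(39) = 1 + max(-1, -1) = 0
  height(42) = 1 + max(-1, -1) = 0
  height(40) = 1 + max(0, 0) = 1
  height(35) = 1 + max(4, 1) = 5
Height = 5


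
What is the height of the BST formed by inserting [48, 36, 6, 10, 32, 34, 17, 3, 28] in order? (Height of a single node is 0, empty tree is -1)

Insertion order: [48, 36, 6, 10, 32, 34, 17, 3, 28]
Tree (level-order array): [48, 36, None, 6, None, 3, 10, None, None, None, 32, 17, 34, None, 28]
Compute height bottom-up (empty subtree = -1):
  height(3) = 1 + max(-1, -1) = 0
  height(28) = 1 + max(-1, -1) = 0
  height(17) = 1 + max(-1, 0) = 1
  height(34) = 1 + max(-1, -1) = 0
  height(32) = 1 + max(1, 0) = 2
  height(10) = 1 + max(-1, 2) = 3
  height(6) = 1 + max(0, 3) = 4
  height(36) = 1 + max(4, -1) = 5
  height(48) = 1 + max(5, -1) = 6
Height = 6


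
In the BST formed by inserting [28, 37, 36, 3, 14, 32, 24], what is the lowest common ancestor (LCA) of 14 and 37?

Tree insertion order: [28, 37, 36, 3, 14, 32, 24]
Tree (level-order array): [28, 3, 37, None, 14, 36, None, None, 24, 32]
In a BST, the LCA of p=14, q=37 is the first node v on the
root-to-leaf path with p <= v <= q (go left if both < v, right if both > v).
Walk from root:
  at 28: 14 <= 28 <= 37, this is the LCA
LCA = 28


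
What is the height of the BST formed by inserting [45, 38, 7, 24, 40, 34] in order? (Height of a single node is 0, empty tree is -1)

Insertion order: [45, 38, 7, 24, 40, 34]
Tree (level-order array): [45, 38, None, 7, 40, None, 24, None, None, None, 34]
Compute height bottom-up (empty subtree = -1):
  height(34) = 1 + max(-1, -1) = 0
  height(24) = 1 + max(-1, 0) = 1
  height(7) = 1 + max(-1, 1) = 2
  height(40) = 1 + max(-1, -1) = 0
  height(38) = 1 + max(2, 0) = 3
  height(45) = 1 + max(3, -1) = 4
Height = 4


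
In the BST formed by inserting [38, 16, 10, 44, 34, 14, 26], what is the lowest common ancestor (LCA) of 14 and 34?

Tree insertion order: [38, 16, 10, 44, 34, 14, 26]
Tree (level-order array): [38, 16, 44, 10, 34, None, None, None, 14, 26]
In a BST, the LCA of p=14, q=34 is the first node v on the
root-to-leaf path with p <= v <= q (go left if both < v, right if both > v).
Walk from root:
  at 38: both 14 and 34 < 38, go left
  at 16: 14 <= 16 <= 34, this is the LCA
LCA = 16


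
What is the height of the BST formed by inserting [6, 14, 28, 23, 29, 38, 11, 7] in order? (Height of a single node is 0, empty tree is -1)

Insertion order: [6, 14, 28, 23, 29, 38, 11, 7]
Tree (level-order array): [6, None, 14, 11, 28, 7, None, 23, 29, None, None, None, None, None, 38]
Compute height bottom-up (empty subtree = -1):
  height(7) = 1 + max(-1, -1) = 0
  height(11) = 1 + max(0, -1) = 1
  height(23) = 1 + max(-1, -1) = 0
  height(38) = 1 + max(-1, -1) = 0
  height(29) = 1 + max(-1, 0) = 1
  height(28) = 1 + max(0, 1) = 2
  height(14) = 1 + max(1, 2) = 3
  height(6) = 1 + max(-1, 3) = 4
Height = 4


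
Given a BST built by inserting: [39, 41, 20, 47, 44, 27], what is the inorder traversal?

Tree insertion order: [39, 41, 20, 47, 44, 27]
Tree (level-order array): [39, 20, 41, None, 27, None, 47, None, None, 44]
Inorder traversal: [20, 27, 39, 41, 44, 47]


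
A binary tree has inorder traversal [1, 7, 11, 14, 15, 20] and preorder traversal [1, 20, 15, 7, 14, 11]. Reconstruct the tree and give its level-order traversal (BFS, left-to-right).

Inorder:  [1, 7, 11, 14, 15, 20]
Preorder: [1, 20, 15, 7, 14, 11]
Algorithm: preorder visits root first, so consume preorder in order;
for each root, split the current inorder slice at that value into
left-subtree inorder and right-subtree inorder, then recurse.
Recursive splits:
  root=1; inorder splits into left=[], right=[7, 11, 14, 15, 20]
  root=20; inorder splits into left=[7, 11, 14, 15], right=[]
  root=15; inorder splits into left=[7, 11, 14], right=[]
  root=7; inorder splits into left=[], right=[11, 14]
  root=14; inorder splits into left=[11], right=[]
  root=11; inorder splits into left=[], right=[]
Reconstructed level-order: [1, 20, 15, 7, 14, 11]


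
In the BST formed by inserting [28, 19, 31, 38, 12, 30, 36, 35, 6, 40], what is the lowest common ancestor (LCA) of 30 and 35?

Tree insertion order: [28, 19, 31, 38, 12, 30, 36, 35, 6, 40]
Tree (level-order array): [28, 19, 31, 12, None, 30, 38, 6, None, None, None, 36, 40, None, None, 35]
In a BST, the LCA of p=30, q=35 is the first node v on the
root-to-leaf path with p <= v <= q (go left if both < v, right if both > v).
Walk from root:
  at 28: both 30 and 35 > 28, go right
  at 31: 30 <= 31 <= 35, this is the LCA
LCA = 31


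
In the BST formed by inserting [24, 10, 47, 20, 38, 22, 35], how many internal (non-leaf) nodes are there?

Tree built from: [24, 10, 47, 20, 38, 22, 35]
Tree (level-order array): [24, 10, 47, None, 20, 38, None, None, 22, 35]
Rule: An internal node has at least one child.
Per-node child counts:
  node 24: 2 child(ren)
  node 10: 1 child(ren)
  node 20: 1 child(ren)
  node 22: 0 child(ren)
  node 47: 1 child(ren)
  node 38: 1 child(ren)
  node 35: 0 child(ren)
Matching nodes: [24, 10, 20, 47, 38]
Count of internal (non-leaf) nodes: 5


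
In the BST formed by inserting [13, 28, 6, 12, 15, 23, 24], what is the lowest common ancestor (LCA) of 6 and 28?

Tree insertion order: [13, 28, 6, 12, 15, 23, 24]
Tree (level-order array): [13, 6, 28, None, 12, 15, None, None, None, None, 23, None, 24]
In a BST, the LCA of p=6, q=28 is the first node v on the
root-to-leaf path with p <= v <= q (go left if both < v, right if both > v).
Walk from root:
  at 13: 6 <= 13 <= 28, this is the LCA
LCA = 13


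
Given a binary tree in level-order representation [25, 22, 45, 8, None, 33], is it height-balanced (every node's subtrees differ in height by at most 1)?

Tree (level-order array): [25, 22, 45, 8, None, 33]
Definition: a tree is height-balanced if, at every node, |h(left) - h(right)| <= 1 (empty subtree has height -1).
Bottom-up per-node check:
  node 8: h_left=-1, h_right=-1, diff=0 [OK], height=0
  node 22: h_left=0, h_right=-1, diff=1 [OK], height=1
  node 33: h_left=-1, h_right=-1, diff=0 [OK], height=0
  node 45: h_left=0, h_right=-1, diff=1 [OK], height=1
  node 25: h_left=1, h_right=1, diff=0 [OK], height=2
All nodes satisfy the balance condition.
Result: Balanced
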